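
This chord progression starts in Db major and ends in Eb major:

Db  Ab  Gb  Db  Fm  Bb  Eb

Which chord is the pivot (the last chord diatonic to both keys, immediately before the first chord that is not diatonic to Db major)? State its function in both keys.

Fm — iii in Db major, ii in Eb major

Chords diatonic to Db major: Db, Ebm, Fm, Gb, Ab, Bbm, Cdim.
Reading the progression, the first chord not in that set is Bb, so the modulation leaves Db major there.
The chord immediately before Bb is Fm, which is diatonic to both keys: iii in Db major and ii in Eb major.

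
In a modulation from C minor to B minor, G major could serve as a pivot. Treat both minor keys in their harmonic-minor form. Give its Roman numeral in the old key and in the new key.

V in C minor; VI in B minor

The scale of C minor (harmonic minor) is C D Eb F G Ab B; G is degree 5, and the triad built there (G-B-D) is major, so it is V.
The scale of B minor (harmonic minor) is B C# D E F# G A#; G is degree 6, and the triad built there (G-B-D) is major, so it is VI.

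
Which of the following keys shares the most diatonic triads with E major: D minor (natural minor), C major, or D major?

Triads of E major: E major (I), F# minor (ii), G# minor (iii), A major (IV), B major (V), C# minor (vi), D# diminished (vii°).
D minor (natural minor) shares 0: none.
C major shares 0: none.
D major shares 2: F#m, A.
The most common triads (2) are shared with D major.

D major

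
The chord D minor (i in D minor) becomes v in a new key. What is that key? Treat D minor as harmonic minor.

The numeral v denotes a minor triad on scale degree 5. With D on degree 5, the tonic of the new key is G.
Degree 5 carries a minor triad in natural-minor keys, so the destination is G minor.
Check: the diatonic triads of G minor (natural minor) are Gm (i), Adim (ii°), Bb (III), Cm (iv), Dm (v), Eb (VI), F (VII) — D minor is indeed v.

G minor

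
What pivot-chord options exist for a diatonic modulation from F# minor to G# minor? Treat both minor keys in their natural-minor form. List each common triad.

Triads in F# minor (natural minor): F#m (i), G#dim (ii°), A (III), Bm (iv), C#m (v), D (VI), E (VII).
Triads in G# minor (natural minor): G#m (i), A#dim (ii°), B (III), C#m (iv), D#m (v), E (VI), F# (VII).
Shared triads with their functions: C#m (v in F# minor, iv in G# minor); E (VII in F# minor, VI in G# minor).

C#m, E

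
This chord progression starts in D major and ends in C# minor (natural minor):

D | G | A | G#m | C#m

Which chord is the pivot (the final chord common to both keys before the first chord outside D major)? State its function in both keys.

A — V in D major, VI in C# minor

Chords diatonic to D major: D, Em, F#m, G, A, Bm, C#dim.
Reading the progression, the first chord not in that set is G#m, so the modulation leaves D major there.
The chord immediately before G#m is A, which is diatonic to both keys: V in D major and VI in C# minor.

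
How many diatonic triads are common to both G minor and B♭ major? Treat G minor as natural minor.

7

Diatonic triads of G minor (natural minor): Gm (i), Adim (ii°), B♭ (III), Cm (iv), Dm (v), E♭ (VI), F (VII).
Diatonic triads of B♭ major: B♭ (I), Cm (ii), Dm (iii), E♭ (IV), F (V), Gm (vi), Adim (vii°).
Matching root and quality in both lists: Gm, Adim, B♭, Cm, Dm, E♭, F.
That gives 7 common triads.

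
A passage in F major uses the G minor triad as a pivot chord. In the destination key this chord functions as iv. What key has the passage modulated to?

The numeral iv denotes a minor triad on scale degree 4. With G on degree 4, the tonic of the new key is D.
Degree 4 carries a minor triad in minor keys, so the destination is D minor.
Check: the diatonic triads of D minor (natural minor) are Dm (i), Edim (ii°), F (III), Gm (iv), Am (v), Bb (VI), C (VII) — G minor is indeed iv.

D minor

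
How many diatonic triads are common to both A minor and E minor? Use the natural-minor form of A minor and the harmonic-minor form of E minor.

Diatonic triads of A minor (natural minor): Am (i), Bdim (ii°), C (III), Dm (iv), Em (v), F (VI), G (VII).
Diatonic triads of E minor (harmonic minor): Em (i), F#dim (ii°), Gaug (III+), Am (iv), B (V), C (VI), D#dim (vii°).
Matching root and quality in both lists: Am, C, Em.
That gives 3 common triads.

3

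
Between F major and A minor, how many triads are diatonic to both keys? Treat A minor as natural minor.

Diatonic triads of F major: F (I), Gm (ii), Am (iii), Bb (IV), C (V), Dm (vi), Edim (vii°).
Diatonic triads of A minor (natural minor): Am (i), Bdim (ii°), C (III), Dm (iv), Em (v), F (VI), G (VII).
Matching root and quality in both lists: F, Am, C, Dm.
That gives 4 common triads.

4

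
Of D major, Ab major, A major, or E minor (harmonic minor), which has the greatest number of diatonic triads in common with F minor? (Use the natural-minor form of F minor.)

Triads of F minor (natural minor): F minor (i), G diminished (ii°), Ab major (III), Bb minor (iv), C minor (v), Db major (VI), Eb major (VII).
D major shares 0: none.
Ab major shares 7: Fm, Gdim, Ab, Bbm, Cm, Db, Eb.
A major shares 0: none.
E minor (harmonic minor) shares 0: none.
The most common triads (7) are shared with Ab major.

Ab major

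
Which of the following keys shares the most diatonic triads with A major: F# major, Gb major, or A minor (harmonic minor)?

A minor

Triads of A major: A major (I), B minor (ii), C# minor (iii), D major (IV), E major (V), F# minor (vi), G# diminished (vii°).
F# major shares 0: none.
Gb major shares 0: none.
A minor (harmonic minor) shares 2: E, G#dim.
The most common triads (2) are shared with A minor.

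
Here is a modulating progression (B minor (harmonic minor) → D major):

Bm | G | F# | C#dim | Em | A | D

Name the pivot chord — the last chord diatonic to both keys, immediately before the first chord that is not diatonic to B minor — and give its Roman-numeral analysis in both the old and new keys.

Chords diatonic to B minor: Bm, C#dim, Daug, Em, F#, G, A#dim.
Reading the progression, the first chord not in that set is A, so the modulation leaves B minor there.
The chord immediately before A is Em, which is diatonic to both keys: iv in B minor and ii in D major.

Em — iv in B minor, ii in D major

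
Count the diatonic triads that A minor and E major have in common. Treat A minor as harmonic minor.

1

Diatonic triads of A minor (harmonic minor): Am (i), Bdim (ii°), Caug (III+), Dm (iv), E (V), F (VI), G#dim (vii°).
Diatonic triads of E major: E (I), F#m (ii), G#m (iii), A (IV), B (V), C#m (vi), D#dim (vii°).
Matching root and quality in both lists: E.
That gives 1 common triad.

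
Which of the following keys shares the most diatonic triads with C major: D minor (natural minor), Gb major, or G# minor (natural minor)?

Triads of C major: C (I), Dm (ii), Em (iii), F (IV), G (V), Am (vi), Bdim (vii°).
D minor (natural minor) shares 4: C, Dm, F, Am.
Gb major shares 0: none.
G# minor (natural minor) shares 0: none.
The most common triads (4) are shared with D minor.

D minor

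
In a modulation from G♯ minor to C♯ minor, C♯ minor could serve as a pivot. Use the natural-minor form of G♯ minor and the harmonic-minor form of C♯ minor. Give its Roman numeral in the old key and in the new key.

iv in G♯ minor; i in C♯ minor

The scale of G♯ minor (natural minor) is G♯ A♯ B C♯ D♯ E F♯; C♯ is degree 4, and the triad built there (C♯-E-G♯) is minor, so it is iv.
The scale of C♯ minor (harmonic minor) is C♯ D♯ E F♯ G♯ A B♯; C♯ is degree 1, and the triad built there (C♯-E-G♯) is minor, so it is i.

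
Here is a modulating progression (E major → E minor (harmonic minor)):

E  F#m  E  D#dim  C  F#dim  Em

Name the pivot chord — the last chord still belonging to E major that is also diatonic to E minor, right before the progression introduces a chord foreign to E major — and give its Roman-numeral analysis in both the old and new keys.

Chords diatonic to E major: E, F#m, G#m, A, B, C#m, D#dim.
Reading the progression, the first chord not in that set is C, so the modulation leaves E major there.
The chord immediately before C is D#dim, which is diatonic to both keys: vii° in E major and vii° in E minor.

D#dim — vii° in E major, vii° in E minor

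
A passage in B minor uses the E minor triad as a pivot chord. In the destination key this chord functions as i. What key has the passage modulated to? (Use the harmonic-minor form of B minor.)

E minor

The numeral i denotes a minor triad on scale degree 1. With E on degree 1, the tonic of the new key is E.
Degree 1 carries a minor triad in minor keys, so the destination is E minor.
Check: the diatonic triads of E minor (natural minor) are Em (i), F#dim (ii°), G (III), Am (iv), Bm (v), C (VI), D (VII) — E minor is indeed i.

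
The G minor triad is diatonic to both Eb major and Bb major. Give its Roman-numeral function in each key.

iii in Eb major; vi in Bb major

The scale of Eb major is Eb F G Ab Bb C D; G is degree 3, and the triad built there (G-Bb-D) is minor, so it is iii.
The scale of Bb major is Bb C D Eb F G A; G is degree 6, and the triad built there (G-Bb-D) is minor, so it is vi.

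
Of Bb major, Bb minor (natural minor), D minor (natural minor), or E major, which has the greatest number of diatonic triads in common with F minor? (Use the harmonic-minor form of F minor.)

Triads of F minor (harmonic minor): F minor (i), G diminished (ii°), Ab augmented (III+), Bb minor (iv), C major (V), Db major (VI), E diminished (vii°).
Bb major shares 0: none.
Bb minor (natural minor) shares 3: Fm, Bbm, Db.
D minor (natural minor) shares 2: C, Edim.
E major shares 0: none.
The most common triads (3) are shared with Bb minor.

Bb minor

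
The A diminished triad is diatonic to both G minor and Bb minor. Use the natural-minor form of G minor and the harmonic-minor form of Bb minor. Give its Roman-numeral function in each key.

ii° in G minor; vii° in Bb minor

The scale of G minor (natural minor) is G A Bb C D Eb F; A is degree 2, and the triad built there (A-C-Eb) is diminished, so it is ii°.
The scale of Bb minor (harmonic minor) is Bb C Db Eb F Gb A; A is degree 7, and the triad built there (A-C-Eb) is diminished, so it is vii°.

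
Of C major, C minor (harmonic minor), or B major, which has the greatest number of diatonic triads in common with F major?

C major

Triads of F major: F (I), Gm (ii), Am (iii), B♭ (IV), C (V), Dm (vi), Edim (vii°).
C major shares 4: F, Am, C, Dm.
C minor (harmonic minor) shares 0: none.
B major shares 0: none.
The most common triads (4) are shared with C major.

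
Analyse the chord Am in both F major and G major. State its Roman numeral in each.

The scale of F major is F G A Bb C D E; A is degree 3, and the triad built there (A-C-E) is minor, so it is iii.
The scale of G major is G A B C D E F#; A is degree 2, and the triad built there (A-C-E) is minor, so it is ii.

iii in F major; ii in G major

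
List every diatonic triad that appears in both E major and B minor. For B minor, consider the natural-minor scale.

Triads in E major: E (I), F#m (ii), G#m (iii), A (IV), B (V), C#m (vi), D#dim (vii°).
Triads in B minor (natural minor): Bm (i), C#dim (ii°), D (III), Em (iv), F#m (v), G (VI), A (VII).
Shared triads with their functions: F#m (ii in E major, v in B minor); A (IV in E major, VII in B minor).

F#m, A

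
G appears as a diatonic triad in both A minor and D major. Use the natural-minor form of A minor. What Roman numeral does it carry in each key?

The scale of A minor (natural minor) is A B C D E F G; G is degree 7, and the triad built there (G-B-D) is major, so it is VII.
The scale of D major is D E F# G A B C#; G is degree 4, and the triad built there (G-B-D) is major, so it is IV.

VII in A minor; IV in D major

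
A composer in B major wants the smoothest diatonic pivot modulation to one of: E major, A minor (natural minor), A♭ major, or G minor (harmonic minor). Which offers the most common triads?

Triads of B major: B major (I), C♯ minor (ii), D♯ minor (iii), E major (IV), F♯ major (V), G♯ minor (vi), A♯ diminished (vii°).
E major shares 4: B, C♯m, E, G♯m.
A minor (natural minor) shares 0: none.
A♭ major shares 0: none.
G minor (harmonic minor) shares 0: none.
The most common triads (4) are shared with E major.

E major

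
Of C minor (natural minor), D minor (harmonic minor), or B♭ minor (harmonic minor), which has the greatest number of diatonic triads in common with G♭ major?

B♭ minor

Triads of G♭ major: G♭ (I), A♭m (ii), B♭m (iii), C♭ (IV), D♭ (V), E♭m (vi), Fdim (vii°).
C minor (natural minor) shares 0: none.
D minor (harmonic minor) shares 0: none.
B♭ minor (harmonic minor) shares 3: G♭, B♭m, E♭m.
The most common triads (3) are shared with B♭ minor.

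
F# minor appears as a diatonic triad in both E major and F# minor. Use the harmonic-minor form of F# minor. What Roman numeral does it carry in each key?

ii in E major; i in F# minor

The scale of E major is E F# G# A B C# D#; F# is degree 2, and the triad built there (F#-A-C#) is minor, so it is ii.
The scale of F# minor (harmonic minor) is F# G# A B C# D E#; F# is degree 1, and the triad built there (F#-A-C#) is minor, so it is i.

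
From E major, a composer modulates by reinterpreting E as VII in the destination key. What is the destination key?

The numeral VII denotes a major triad on scale degree 7. With E on degree 7, the tonic of the new key is F#.
Degree 7 carries a major triad in natural-minor keys, so the destination is F# minor.
Check: the diatonic triads of F# minor (natural minor) are F#m (i), G#dim (ii°), A (III), Bm (iv), C#m (v), D (VI), E (VII) — E is indeed VII.

F# minor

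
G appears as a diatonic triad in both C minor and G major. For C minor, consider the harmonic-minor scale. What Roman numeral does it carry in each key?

V in C minor; I in G major

The scale of C minor (harmonic minor) is C D Eb F G Ab B; G is degree 5, and the triad built there (G-B-D) is major, so it is V.
The scale of G major is G A B C D E F#; G is degree 1, and the triad built there (G-B-D) is major, so it is I.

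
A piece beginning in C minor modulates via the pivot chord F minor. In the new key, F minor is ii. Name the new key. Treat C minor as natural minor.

Eb major

The numeral ii denotes a minor triad on scale degree 2. With F on degree 2, the tonic of the new key is Eb.
Degree 2 carries a minor triad in major keys, so the destination is Eb major.
Check: the diatonic triads of Eb major are Eb (I), Fm (ii), Gm (iii), Ab (IV), Bb (V), Cm (vi), Ddim (vii°) — F minor is indeed ii.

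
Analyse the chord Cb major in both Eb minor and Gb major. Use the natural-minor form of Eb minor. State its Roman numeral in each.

VI in Eb minor; IV in Gb major

The scale of Eb minor (natural minor) is Eb F Gb Ab Bb Cb Db; Cb is degree 6, and the triad built there (Cb-Eb-Gb) is major, so it is VI.
The scale of Gb major is Gb Ab Bb Cb Db Eb F; Cb is degree 4, and the triad built there (Cb-Eb-Gb) is major, so it is IV.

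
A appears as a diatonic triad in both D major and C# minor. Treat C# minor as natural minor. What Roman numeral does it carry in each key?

The scale of D major is D E F# G A B C#; A is degree 5, and the triad built there (A-C#-E) is major, so it is V.
The scale of C# minor (natural minor) is C# D# E F# G# A B; A is degree 6, and the triad built there (A-C#-E) is major, so it is VI.

V in D major; VI in C# minor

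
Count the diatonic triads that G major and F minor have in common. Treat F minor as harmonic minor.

1

Diatonic triads of G major: G (I), Am (ii), Bm (iii), C (IV), D (V), Em (vi), F#dim (vii°).
Diatonic triads of F minor (harmonic minor): Fm (i), Gdim (ii°), Abaug (III+), Bbm (iv), C (V), Db (VI), Edim (vii°).
Matching root and quality in both lists: C.
That gives 1 common triad.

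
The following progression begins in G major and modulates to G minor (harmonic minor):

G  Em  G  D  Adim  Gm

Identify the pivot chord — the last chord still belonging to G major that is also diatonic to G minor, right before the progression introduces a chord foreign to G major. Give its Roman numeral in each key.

D — V in G major, V in G minor

Chords diatonic to G major: G, Am, Bm, C, D, Em, F♯dim.
Reading the progression, the first chord not in that set is Adim, so the modulation leaves G major there.
The chord immediately before Adim is D, which is diatonic to both keys: V in G major and V in G minor.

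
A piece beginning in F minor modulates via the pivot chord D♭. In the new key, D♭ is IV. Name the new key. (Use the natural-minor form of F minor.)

The numeral IV denotes a major triad on scale degree 4. With D♭ on degree 4, the tonic of the new key is A♭.
Degree 4 carries a major triad in major keys, so the destination is A♭ major.
Check: the diatonic triads of A♭ major are A♭ (I), B♭m (ii), Cm (iii), D♭ (IV), E♭ (V), Fm (vi), Gdim (vii°) — D♭ is indeed IV.

A♭ major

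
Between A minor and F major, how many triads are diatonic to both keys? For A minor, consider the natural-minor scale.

4

Diatonic triads of A minor (natural minor): A minor (i), B diminished (ii°), C major (III), D minor (iv), E minor (v), F major (VI), G major (VII).
Diatonic triads of F major: F major (I), G minor (ii), A minor (iii), B♭ major (IV), C major (V), D minor (vi), E diminished (vii°).
Matching root and quality in both lists: A minor, C major, D minor, F major.
That gives 4 common triads.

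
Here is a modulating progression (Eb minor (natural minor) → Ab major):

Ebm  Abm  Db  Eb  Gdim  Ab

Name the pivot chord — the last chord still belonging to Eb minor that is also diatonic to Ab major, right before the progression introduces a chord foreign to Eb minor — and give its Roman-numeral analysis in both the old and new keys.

Chords diatonic to Eb minor: Ebm, Fdim, Gb, Abm, Bbm, Cb, Db.
Reading the progression, the first chord not in that set is Eb, so the modulation leaves Eb minor there.
The chord immediately before Eb is Db, which is diatonic to both keys: VII in Eb minor and IV in Ab major.

Db — VII in Eb minor, IV in Ab major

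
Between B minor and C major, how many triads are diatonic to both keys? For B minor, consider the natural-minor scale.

2

Diatonic triads of B minor (natural minor): B minor (i), C# diminished (ii°), D major (III), E minor (iv), F# minor (v), G major (VI), A major (VII).
Diatonic triads of C major: C major (I), D minor (ii), E minor (iii), F major (IV), G major (V), A minor (vi), B diminished (vii°).
Matching root and quality in both lists: E minor, G major.
That gives 2 common triads.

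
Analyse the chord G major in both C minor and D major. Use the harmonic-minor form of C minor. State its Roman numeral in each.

The scale of C minor (harmonic minor) is C D Eb F G Ab B; G is degree 5, and the triad built there (G-B-D) is major, so it is V.
The scale of D major is D E F# G A B C#; G is degree 4, and the triad built there (G-B-D) is major, so it is IV.

V in C minor; IV in D major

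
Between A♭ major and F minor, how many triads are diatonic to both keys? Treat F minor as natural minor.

Diatonic triads of A♭ major: A♭ (I), B♭m (ii), Cm (iii), D♭ (IV), E♭ (V), Fm (vi), Gdim (vii°).
Diatonic triads of F minor (natural minor): Fm (i), Gdim (ii°), A♭ (III), B♭m (iv), Cm (v), D♭ (VI), E♭ (VII).
Matching root and quality in both lists: A♭, B♭m, Cm, D♭, E♭, Fm, Gdim.
That gives 7 common triads.

7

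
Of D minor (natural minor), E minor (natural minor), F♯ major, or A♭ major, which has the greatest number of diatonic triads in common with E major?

Triads of E major: E major (I), F♯ minor (ii), G♯ minor (iii), A major (IV), B major (V), C♯ minor (vi), D♯ diminished (vii°).
D minor (natural minor) shares 0: none.
E minor (natural minor) shares 0: none.
F♯ major shares 2: G♯m, B.
A♭ major shares 0: none.
The most common triads (2) are shared with F♯ major.

F♯ major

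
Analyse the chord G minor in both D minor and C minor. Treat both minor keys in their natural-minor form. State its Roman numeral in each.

iv in D minor; v in C minor

The scale of D minor (natural minor) is D E F G A Bb C; G is degree 4, and the triad built there (G-Bb-D) is minor, so it is iv.
The scale of C minor (natural minor) is C D Eb F G Ab Bb; G is degree 5, and the triad built there (G-Bb-D) is minor, so it is v.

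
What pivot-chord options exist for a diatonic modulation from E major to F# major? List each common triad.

Triads in E major: E (I), F#m (ii), G#m (iii), A (IV), B (V), C#m (vi), D#dim (vii°).
Triads in F# major: F# (I), G#m (ii), A#m (iii), B (IV), C# (V), D#m (vi), E#dim (vii°).
Shared triads with their functions: G#m (iii in E major, ii in F# major); B (V in E major, IV in F# major).

G#m, B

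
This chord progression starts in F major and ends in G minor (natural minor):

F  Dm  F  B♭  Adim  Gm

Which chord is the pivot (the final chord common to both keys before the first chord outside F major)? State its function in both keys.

B♭ — IV in F major, III in G minor

Chords diatonic to F major: F, Gm, Am, B♭, C, Dm, Edim.
Reading the progression, the first chord not in that set is Adim, so the modulation leaves F major there.
The chord immediately before Adim is B♭, which is diatonic to both keys: IV in F major and III in G minor.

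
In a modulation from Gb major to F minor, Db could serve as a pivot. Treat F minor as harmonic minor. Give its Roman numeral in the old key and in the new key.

The scale of Gb major is Gb Ab Bb Cb Db Eb F; Db is degree 5, and the triad built there (Db-F-Ab) is major, so it is V.
The scale of F minor (harmonic minor) is F G Ab Bb C Db E; Db is degree 6, and the triad built there (Db-F-Ab) is major, so it is VI.

V in Gb major; VI in F minor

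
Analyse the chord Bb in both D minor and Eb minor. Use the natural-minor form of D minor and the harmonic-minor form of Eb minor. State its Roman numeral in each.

The scale of D minor (natural minor) is D E F G A Bb C; Bb is degree 6, and the triad built there (Bb-D-F) is major, so it is VI.
The scale of Eb minor (harmonic minor) is Eb F Gb Ab Bb Cb D; Bb is degree 5, and the triad built there (Bb-D-F) is major, so it is V.

VI in D minor; V in Eb minor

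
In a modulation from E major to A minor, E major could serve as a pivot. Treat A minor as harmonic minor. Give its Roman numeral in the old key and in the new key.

The scale of E major is E F# G# A B C# D#; E is degree 1, and the triad built there (E-G#-B) is major, so it is I.
The scale of A minor (harmonic minor) is A B C D E F G#; E is degree 5, and the triad built there (E-G#-B) is major, so it is V.

I in E major; V in A minor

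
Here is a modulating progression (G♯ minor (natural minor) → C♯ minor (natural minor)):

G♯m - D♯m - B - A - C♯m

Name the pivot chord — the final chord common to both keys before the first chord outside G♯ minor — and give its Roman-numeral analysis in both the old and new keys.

B — III in G♯ minor, VII in C♯ minor

Chords diatonic to G♯ minor: G♯m, A♯dim, B, C♯m, D♯m, E, F♯.
Reading the progression, the first chord not in that set is A, so the modulation leaves G♯ minor there.
The chord immediately before A is B, which is diatonic to both keys: III in G♯ minor and VII in C♯ minor.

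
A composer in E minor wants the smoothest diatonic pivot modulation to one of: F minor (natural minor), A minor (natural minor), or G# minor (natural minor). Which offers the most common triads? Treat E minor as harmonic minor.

A minor

Triads of E minor (harmonic minor): E minor (i), F# diminished (ii°), G augmented (III+), A minor (iv), B major (V), C major (VI), D# diminished (vii°).
F minor (natural minor) shares 0: none.
A minor (natural minor) shares 3: Em, Am, C.
G# minor (natural minor) shares 1: B.
The most common triads (3) are shared with A minor.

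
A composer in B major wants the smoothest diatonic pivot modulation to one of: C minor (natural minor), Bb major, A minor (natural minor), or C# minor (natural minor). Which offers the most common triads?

C# minor

Triads of B major: B (I), C#m (ii), D#m (iii), E (IV), F# (V), G#m (vi), A#dim (vii°).
C minor (natural minor) shares 0: none.
Bb major shares 0: none.
A minor (natural minor) shares 0: none.
C# minor (natural minor) shares 4: B, C#m, E, G#m.
The most common triads (4) are shared with C# minor.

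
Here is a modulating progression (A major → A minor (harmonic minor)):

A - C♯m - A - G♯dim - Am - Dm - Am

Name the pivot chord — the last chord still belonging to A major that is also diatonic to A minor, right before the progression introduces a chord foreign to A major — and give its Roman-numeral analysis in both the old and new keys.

G♯dim — vii° in A major, vii° in A minor

Chords diatonic to A major: A, Bm, C♯m, D, E, F♯m, G♯dim.
Reading the progression, the first chord not in that set is Am, so the modulation leaves A major there.
The chord immediately before Am is G♯dim, which is diatonic to both keys: vii° in A major and vii° in A minor.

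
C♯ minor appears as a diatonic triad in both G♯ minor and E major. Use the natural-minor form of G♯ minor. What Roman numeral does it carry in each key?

The scale of G♯ minor (natural minor) is G♯ A♯ B C♯ D♯ E F♯; C♯ is degree 4, and the triad built there (C♯-E-G♯) is minor, so it is iv.
The scale of E major is E F♯ G♯ A B C♯ D♯; C♯ is degree 6, and the triad built there (C♯-E-G♯) is minor, so it is vi.

iv in G♯ minor; vi in E major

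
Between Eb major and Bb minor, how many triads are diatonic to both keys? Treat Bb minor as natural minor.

Diatonic triads of Eb major: Eb (I), Fm (ii), Gm (iii), Ab (IV), Bb (V), Cm (vi), Ddim (vii°).
Diatonic triads of Bb minor (natural minor): Bbm (i), Cdim (ii°), Db (III), Ebm (iv), Fm (v), Gb (VI), Ab (VII).
Matching root and quality in both lists: Fm, Ab.
That gives 2 common triads.

2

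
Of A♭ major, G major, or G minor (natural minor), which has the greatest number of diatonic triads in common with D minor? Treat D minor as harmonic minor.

G minor

Triads of D minor (harmonic minor): Dm (i), Edim (ii°), Faug (III+), Gm (iv), A (V), B♭ (VI), C♯dim (vii°).
A♭ major shares 0: none.
G major shares 0: none.
G minor (natural minor) shares 3: Dm, Gm, B♭.
The most common triads (3) are shared with G minor.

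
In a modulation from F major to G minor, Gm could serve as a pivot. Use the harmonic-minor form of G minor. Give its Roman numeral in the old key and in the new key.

ii in F major; i in G minor

The scale of F major is F G A Bb C D E; G is degree 2, and the triad built there (G-Bb-D) is minor, so it is ii.
The scale of G minor (harmonic minor) is G A Bb C D Eb F#; G is degree 1, and the triad built there (G-Bb-D) is minor, so it is i.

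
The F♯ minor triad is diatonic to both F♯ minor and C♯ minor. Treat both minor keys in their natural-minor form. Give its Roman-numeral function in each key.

i in F♯ minor; iv in C♯ minor

The scale of F♯ minor (natural minor) is F♯ G♯ A B C♯ D E; F♯ is degree 1, and the triad built there (F♯-A-C♯) is minor, so it is i.
The scale of C♯ minor (natural minor) is C♯ D♯ E F♯ G♯ A B; F♯ is degree 4, and the triad built there (F♯-A-C♯) is minor, so it is iv.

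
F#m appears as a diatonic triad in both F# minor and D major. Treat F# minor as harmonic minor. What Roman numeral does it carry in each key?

i in F# minor; iii in D major

The scale of F# minor (harmonic minor) is F# G# A B C# D E#; F# is degree 1, and the triad built there (F#-A-C#) is minor, so it is i.
The scale of D major is D E F# G A B C#; F# is degree 3, and the triad built there (F#-A-C#) is minor, so it is iii.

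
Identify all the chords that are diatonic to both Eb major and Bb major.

Eb, Gm, Bb, Cm

Triads in Eb major: Eb (I), Fm (ii), Gm (iii), Ab (IV), Bb (V), Cm (vi), Ddim (vii°).
Triads in Bb major: Bb (I), Cm (ii), Dm (iii), Eb (IV), F (V), Gm (vi), Adim (vii°).
Shared triads with their functions: Eb (I in Eb major, IV in Bb major); Gm (iii in Eb major, vi in Bb major); Bb (V in Eb major, I in Bb major); Cm (vi in Eb major, ii in Bb major).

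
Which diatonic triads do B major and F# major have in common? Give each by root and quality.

Triads in B major: B major (I), C# minor (ii), D# minor (iii), E major (IV), F# major (V), G# minor (vi), A# diminished (vii°).
Triads in F# major: F# major (I), G# minor (ii), A# minor (iii), B major (IV), C# major (V), D# minor (vi), E# diminished (vii°).
Shared triads with their functions: B major (I in B major, IV in F# major); D# minor (iii in B major, vi in F# major); F# major (V in B major, I in F# major); G# minor (vi in B major, ii in F# major).

B, D#m, F#, G#m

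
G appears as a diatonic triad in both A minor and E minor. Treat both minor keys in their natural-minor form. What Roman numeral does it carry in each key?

VII in A minor; III in E minor

The scale of A minor (natural minor) is A B C D E F G; G is degree 7, and the triad built there (G-B-D) is major, so it is VII.
The scale of E minor (natural minor) is E F# G A B C D; G is degree 3, and the triad built there (G-B-D) is major, so it is III.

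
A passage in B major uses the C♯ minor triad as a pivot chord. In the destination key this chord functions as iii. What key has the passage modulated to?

The numeral iii denotes a minor triad on scale degree 3. With C♯ on degree 3, the tonic of the new key is A.
Degree 3 carries a minor triad in major keys, so the destination is A major.
Check: the diatonic triads of A major are A (I), Bm (ii), C♯m (iii), D (IV), E (V), F♯m (vi), G♯dim (vii°) — C♯ minor is indeed iii.

A major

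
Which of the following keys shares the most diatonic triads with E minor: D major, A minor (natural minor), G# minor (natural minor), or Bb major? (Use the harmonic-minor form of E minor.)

A minor

Triads of E minor (harmonic minor): Em (i), F#dim (ii°), Gaug (III+), Am (iv), B (V), C (VI), D#dim (vii°).
D major shares 1: Em.
A minor (natural minor) shares 3: Em, Am, C.
G# minor (natural minor) shares 1: B.
Bb major shares 0: none.
The most common triads (3) are shared with A minor.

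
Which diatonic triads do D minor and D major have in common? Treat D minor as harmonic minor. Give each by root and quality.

Triads in D minor (harmonic minor): D minor (i), E diminished (ii°), F augmented (III+), G minor (iv), A major (V), Bb major (VI), C# diminished (vii°).
Triads in D major: D major (I), E minor (ii), F# minor (iii), G major (IV), A major (V), B minor (vi), C# diminished (vii°).
Shared triads with their functions: A major (V in D minor, V in D major); C# diminished (vii° in D minor, vii° in D major).

A, C#dim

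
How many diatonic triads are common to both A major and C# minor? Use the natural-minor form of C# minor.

Diatonic triads of A major: A major (I), B minor (ii), C# minor (iii), D major (IV), E major (V), F# minor (vi), G# diminished (vii°).
Diatonic triads of C# minor (natural minor): C# minor (i), D# diminished (ii°), E major (III), F# minor (iv), G# minor (v), A major (VI), B major (VII).
Matching root and quality in both lists: A major, C# minor, E major, F# minor.
That gives 4 common triads.

4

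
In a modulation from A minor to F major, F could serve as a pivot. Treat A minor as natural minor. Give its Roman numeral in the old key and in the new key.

VI in A minor; I in F major

The scale of A minor (natural minor) is A B C D E F G; F is degree 6, and the triad built there (F-A-C) is major, so it is VI.
The scale of F major is F G A Bb C D E; F is degree 1, and the triad built there (F-A-C) is major, so it is I.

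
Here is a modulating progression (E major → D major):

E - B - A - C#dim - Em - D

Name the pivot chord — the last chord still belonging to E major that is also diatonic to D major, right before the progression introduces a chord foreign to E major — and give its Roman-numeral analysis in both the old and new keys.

A — IV in E major, V in D major

Chords diatonic to E major: E, F#m, G#m, A, B, C#m, D#dim.
Reading the progression, the first chord not in that set is C#dim, so the modulation leaves E major there.
The chord immediately before C#dim is A, which is diatonic to both keys: IV in E major and V in D major.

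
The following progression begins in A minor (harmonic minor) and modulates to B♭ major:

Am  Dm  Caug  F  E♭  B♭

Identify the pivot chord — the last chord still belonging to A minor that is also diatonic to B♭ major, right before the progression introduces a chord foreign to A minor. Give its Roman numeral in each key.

F — VI in A minor, V in B♭ major

Chords diatonic to A minor: Am, Bdim, Caug, Dm, E, F, G♯dim.
Reading the progression, the first chord not in that set is E♭, so the modulation leaves A minor there.
The chord immediately before E♭ is F, which is diatonic to both keys: VI in A minor and V in B♭ major.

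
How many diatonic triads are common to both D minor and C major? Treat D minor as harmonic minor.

Diatonic triads of D minor (harmonic minor): D minor (i), E diminished (ii°), F augmented (III+), G minor (iv), A major (V), Bb major (VI), C# diminished (vii°).
Diatonic triads of C major: C major (I), D minor (ii), E minor (iii), F major (IV), G major (V), A minor (vi), B diminished (vii°).
Matching root and quality in both lists: D minor.
That gives 1 common triad.

1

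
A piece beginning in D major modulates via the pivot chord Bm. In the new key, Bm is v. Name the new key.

The numeral v denotes a minor triad on scale degree 5. With B on degree 5, the tonic of the new key is E.
Degree 5 carries a minor triad in natural-minor keys, so the destination is E minor.
Check: the diatonic triads of E minor (natural minor) are Em (i), F#dim (ii°), G (III), Am (iv), Bm (v), C (VI), D (VII) — Bm is indeed v.

E minor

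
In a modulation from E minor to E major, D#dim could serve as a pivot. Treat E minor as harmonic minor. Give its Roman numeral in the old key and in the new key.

vii° in E minor; vii° in E major

The scale of E minor (harmonic minor) is E F# G A B C D#; D# is degree 7, and the triad built there (D#-F#-A) is diminished, so it is vii°.
The scale of E major is E F# G# A B C# D#; D# is degree 7, and the triad built there (D#-F#-A) is diminished, so it is vii°.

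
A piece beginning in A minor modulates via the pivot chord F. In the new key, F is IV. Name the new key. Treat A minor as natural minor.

C major

The numeral IV denotes a major triad on scale degree 4. With F on degree 4, the tonic of the new key is C.
Degree 4 carries a major triad in major keys, so the destination is C major.
Check: the diatonic triads of C major are C (I), Dm (ii), Em (iii), F (IV), G (V), Am (vi), Bdim (vii°) — F is indeed IV.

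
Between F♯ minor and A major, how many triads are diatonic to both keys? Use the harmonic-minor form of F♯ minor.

4

Diatonic triads of F♯ minor (harmonic minor): F♯m (i), G♯dim (ii°), Aaug (III+), Bm (iv), C♯ (V), D (VI), E♯dim (vii°).
Diatonic triads of A major: A (I), Bm (ii), C♯m (iii), D (IV), E (V), F♯m (vi), G♯dim (vii°).
Matching root and quality in both lists: F♯m, G♯dim, Bm, D.
That gives 4 common triads.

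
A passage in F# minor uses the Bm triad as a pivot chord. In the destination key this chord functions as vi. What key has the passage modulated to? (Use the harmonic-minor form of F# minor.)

The numeral vi denotes a minor triad on scale degree 6. With B on degree 6, the tonic of the new key is D.
Degree 6 carries a minor triad in major keys, so the destination is D major.
Check: the diatonic triads of D major are D (I), Em (ii), F#m (iii), G (IV), A (V), Bm (vi), C#dim (vii°) — Bm is indeed vi.

D major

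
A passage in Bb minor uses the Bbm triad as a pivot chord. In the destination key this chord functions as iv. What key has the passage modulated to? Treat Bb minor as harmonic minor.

The numeral iv denotes a minor triad on scale degree 4. With Bb on degree 4, the tonic of the new key is F.
Degree 4 carries a minor triad in minor keys, so the destination is F minor.
Check: the diatonic triads of F minor (natural minor) are Fm (i), Gdim (ii°), Ab (III), Bbm (iv), Cm (v), Db (VI), Eb (VII) — Bbm is indeed iv.

F minor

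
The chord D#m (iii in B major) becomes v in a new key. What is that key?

The numeral v denotes a minor triad on scale degree 5. With D# on degree 5, the tonic of the new key is G#.
Degree 5 carries a minor triad in natural-minor keys, so the destination is G# minor.
Check: the diatonic triads of G# minor (natural minor) are G#m (i), A#dim (ii°), B (III), C#m (iv), D#m (v), E (VI), F# (VII) — D#m is indeed v.

G# minor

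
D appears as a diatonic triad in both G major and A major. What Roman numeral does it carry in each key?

V in G major; IV in A major

The scale of G major is G A B C D E F#; D is degree 5, and the triad built there (D-F#-A) is major, so it is V.
The scale of A major is A B C# D E F# G#; D is degree 4, and the triad built there (D-F#-A) is major, so it is IV.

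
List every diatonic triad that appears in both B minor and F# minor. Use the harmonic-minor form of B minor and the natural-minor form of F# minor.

Triads in B minor (harmonic minor): Bm (i), C#dim (ii°), Daug (III+), Em (iv), F# (V), G (VI), A#dim (vii°).
Triads in F# minor (natural minor): F#m (i), G#dim (ii°), A (III), Bm (iv), C#m (v), D (VI), E (VII).
Shared triads with their functions: Bm (i in B minor, iv in F# minor).

Bm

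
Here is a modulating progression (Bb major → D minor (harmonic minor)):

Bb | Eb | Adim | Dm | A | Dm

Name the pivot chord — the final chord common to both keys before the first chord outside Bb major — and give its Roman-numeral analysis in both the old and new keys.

Dm — iii in Bb major, i in D minor

Chords diatonic to Bb major: Bb, Cm, Dm, Eb, F, Gm, Adim.
Reading the progression, the first chord not in that set is A, so the modulation leaves Bb major there.
The chord immediately before A is Dm, which is diatonic to both keys: iii in Bb major and i in D minor.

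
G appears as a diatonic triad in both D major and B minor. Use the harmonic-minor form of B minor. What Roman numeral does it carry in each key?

The scale of D major is D E F# G A B C#; G is degree 4, and the triad built there (G-B-D) is major, so it is IV.
The scale of B minor (harmonic minor) is B C# D E F# G A#; G is degree 6, and the triad built there (G-B-D) is major, so it is VI.

IV in D major; VI in B minor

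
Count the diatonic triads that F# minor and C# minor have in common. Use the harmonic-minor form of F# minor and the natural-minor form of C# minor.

Diatonic triads of F# minor (harmonic minor): F#m (i), G#dim (ii°), Aaug (III+), Bm (iv), C# (V), D (VI), E#dim (vii°).
Diatonic triads of C# minor (natural minor): C#m (i), D#dim (ii°), E (III), F#m (iv), G#m (v), A (VI), B (VII).
Matching root and quality in both lists: F#m.
That gives 1 common triad.

1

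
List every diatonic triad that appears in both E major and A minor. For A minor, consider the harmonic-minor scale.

Triads in E major: E (I), F♯m (ii), G♯m (iii), A (IV), B (V), C♯m (vi), D♯dim (vii°).
Triads in A minor (harmonic minor): Am (i), Bdim (ii°), Caug (III+), Dm (iv), E (V), F (VI), G♯dim (vii°).
Shared triads with their functions: E (I in E major, V in A minor).

E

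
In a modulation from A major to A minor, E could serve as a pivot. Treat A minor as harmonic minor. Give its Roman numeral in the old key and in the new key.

The scale of A major is A B C# D E F# G#; E is degree 5, and the triad built there (E-G#-B) is major, so it is V.
The scale of A minor (harmonic minor) is A B C D E F G#; E is degree 5, and the triad built there (E-G#-B) is major, so it is V.

V in A major; V in A minor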